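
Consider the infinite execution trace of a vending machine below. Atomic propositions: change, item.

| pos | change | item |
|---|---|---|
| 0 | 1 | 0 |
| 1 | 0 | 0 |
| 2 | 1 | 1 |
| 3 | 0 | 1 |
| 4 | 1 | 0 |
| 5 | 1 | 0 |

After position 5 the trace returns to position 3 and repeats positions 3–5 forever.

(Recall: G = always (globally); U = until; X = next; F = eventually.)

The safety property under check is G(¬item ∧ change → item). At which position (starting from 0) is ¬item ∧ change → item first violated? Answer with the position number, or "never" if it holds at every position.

0

At position 0 the labels are {change}, so ¬item ∧ change → item is false there. This is the first violation.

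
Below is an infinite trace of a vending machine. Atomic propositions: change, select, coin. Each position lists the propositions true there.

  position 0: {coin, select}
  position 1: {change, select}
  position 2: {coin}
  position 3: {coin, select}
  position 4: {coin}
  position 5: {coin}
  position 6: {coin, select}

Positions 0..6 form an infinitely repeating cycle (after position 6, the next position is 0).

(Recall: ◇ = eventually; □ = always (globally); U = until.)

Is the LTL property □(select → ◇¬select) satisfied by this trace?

Satisfied

select → ◇¬select holds at every position 0..6, and those are all positions ever visited, so □(select → ◇¬select) holds.
Positions where select holds: 0, 1, 3, 6.
Check ◇¬select at each: 0→ok, 1→ok, 3→ok, 6→ok.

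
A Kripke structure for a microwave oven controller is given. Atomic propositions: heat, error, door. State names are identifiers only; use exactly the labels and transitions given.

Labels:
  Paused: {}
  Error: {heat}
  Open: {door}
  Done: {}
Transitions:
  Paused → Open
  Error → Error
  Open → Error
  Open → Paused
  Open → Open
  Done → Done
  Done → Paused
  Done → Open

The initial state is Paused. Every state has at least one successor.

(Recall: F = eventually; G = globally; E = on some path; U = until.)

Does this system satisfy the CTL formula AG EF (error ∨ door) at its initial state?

Violated

States satisfying EF (error ∨ door): {Paused, Open, Done}.
States satisfying AG EF (error ∨ door): ∅.
Error is reachable from Paused and violates EF (error ∨ door), so AG fails at Paused.
Paused ∉ Sat(AG EF (error ∨ door)).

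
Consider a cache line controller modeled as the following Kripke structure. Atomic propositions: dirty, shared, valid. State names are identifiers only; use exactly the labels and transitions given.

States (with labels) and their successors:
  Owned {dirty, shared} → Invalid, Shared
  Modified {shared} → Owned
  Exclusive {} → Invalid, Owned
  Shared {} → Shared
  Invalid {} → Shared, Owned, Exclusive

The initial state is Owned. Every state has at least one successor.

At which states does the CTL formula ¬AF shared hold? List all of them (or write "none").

States satisfying shared: {Owned, Modified}.
States satisfying AF shared: {Owned, Modified}.
States satisfying ¬AF shared: {Exclusive, Shared, Invalid}.

{Exclusive, Shared, Invalid}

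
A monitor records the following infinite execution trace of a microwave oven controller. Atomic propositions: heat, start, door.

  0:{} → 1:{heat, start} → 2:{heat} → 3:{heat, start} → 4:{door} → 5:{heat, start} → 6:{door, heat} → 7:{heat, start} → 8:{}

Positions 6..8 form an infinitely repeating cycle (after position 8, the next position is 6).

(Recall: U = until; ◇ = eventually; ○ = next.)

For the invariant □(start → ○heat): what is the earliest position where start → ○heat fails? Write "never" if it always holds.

3

Check start → ○heat at each position in order: 0 ✓, 1 ✓, 2 ✓.
At position 3 the labels are {heat, start} and the next position 4 has {door}, so start → ○heat is false there. This is the first violation.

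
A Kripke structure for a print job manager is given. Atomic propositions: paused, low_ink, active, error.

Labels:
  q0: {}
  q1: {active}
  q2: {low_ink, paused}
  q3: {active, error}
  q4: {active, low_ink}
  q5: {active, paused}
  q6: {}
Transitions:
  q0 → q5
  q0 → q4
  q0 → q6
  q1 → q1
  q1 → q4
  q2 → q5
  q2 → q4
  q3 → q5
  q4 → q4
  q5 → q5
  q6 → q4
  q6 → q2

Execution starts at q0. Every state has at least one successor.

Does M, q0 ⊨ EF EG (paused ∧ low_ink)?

Violated

States satisfying EG (paused ∧ low_ink): ∅.
States satisfying EF EG (paused ∧ low_ink): ∅.
No suitable path/successor from q0 witnesses the formula.
q0 ∉ Sat(EF EG (paused ∧ low_ink)).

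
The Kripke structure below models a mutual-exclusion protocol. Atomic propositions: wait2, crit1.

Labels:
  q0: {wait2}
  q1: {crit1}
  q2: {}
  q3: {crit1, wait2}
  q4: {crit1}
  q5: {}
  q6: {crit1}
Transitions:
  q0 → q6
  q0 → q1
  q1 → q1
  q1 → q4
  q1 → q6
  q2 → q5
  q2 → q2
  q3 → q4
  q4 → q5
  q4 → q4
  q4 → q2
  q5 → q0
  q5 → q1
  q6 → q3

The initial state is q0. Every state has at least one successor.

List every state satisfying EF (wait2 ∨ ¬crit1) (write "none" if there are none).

{q0, q1, q2, q3, q4, q5, q6}

States satisfying wait2 ∨ ¬crit1: {q0, q2, q3, q5}.
States satisfying EF (wait2 ∨ ¬crit1): {q0, q1, q2, q3, q4, q5, q6}.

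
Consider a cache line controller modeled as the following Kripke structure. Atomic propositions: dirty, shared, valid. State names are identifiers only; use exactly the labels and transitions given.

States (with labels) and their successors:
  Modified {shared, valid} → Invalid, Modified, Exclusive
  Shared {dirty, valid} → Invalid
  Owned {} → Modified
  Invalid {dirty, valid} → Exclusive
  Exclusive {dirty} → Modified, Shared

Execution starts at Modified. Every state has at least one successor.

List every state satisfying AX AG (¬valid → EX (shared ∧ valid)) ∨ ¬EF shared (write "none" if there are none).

{Modified, Shared, Owned, Invalid, Exclusive}

States satisfying AG (¬valid → EX (shared ∧ valid)): {Modified, Shared, Owned, Invalid, Exclusive}.
States satisfying AX AG (¬valid → EX (shared ∧ valid)): {Modified, Shared, Owned, Invalid, Exclusive}.
States satisfying shared: {Modified}.
States satisfying EF shared: {Modified, Shared, Owned, Invalid, Exclusive}.
States satisfying ¬EF shared: ∅.
States satisfying AX AG (¬valid → EX (shared ∧ valid)) ∨ ¬EF shared: {Modified, Shared, Owned, Invalid, Exclusive}.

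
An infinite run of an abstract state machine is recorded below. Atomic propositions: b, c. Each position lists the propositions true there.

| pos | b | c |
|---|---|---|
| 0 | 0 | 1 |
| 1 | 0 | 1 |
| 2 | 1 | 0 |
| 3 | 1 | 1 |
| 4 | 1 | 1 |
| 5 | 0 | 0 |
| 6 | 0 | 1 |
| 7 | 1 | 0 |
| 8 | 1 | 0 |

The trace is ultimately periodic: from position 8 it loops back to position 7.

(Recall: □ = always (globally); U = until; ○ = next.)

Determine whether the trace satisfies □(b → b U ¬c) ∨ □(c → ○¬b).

b → b U ¬c holds at every position 0..8, and those are all positions ever visited, so □(b → b U ¬c) holds.
Positions where b holds: 2, 3, 4, 7, 8.
Check b U ¬c at each: 2→ok, 3→ok, 4→ok, 7→ok, 8→ok.
c → ○¬b must hold at every position from 0 onward. It fails at position 1, so □(c → ○¬b) is false.
Positions where c holds: 0, 1, 3, 4, 6.
Check ○¬b at each: 0→ok, 1→fails, 3→fails, 4→ok, 6→fails.
At position 0: □(b → b U ¬c) is true; □(c → ○¬b) is false; so □(b → b U ¬c) ∨ □(c → ○¬b) is true.

Satisfied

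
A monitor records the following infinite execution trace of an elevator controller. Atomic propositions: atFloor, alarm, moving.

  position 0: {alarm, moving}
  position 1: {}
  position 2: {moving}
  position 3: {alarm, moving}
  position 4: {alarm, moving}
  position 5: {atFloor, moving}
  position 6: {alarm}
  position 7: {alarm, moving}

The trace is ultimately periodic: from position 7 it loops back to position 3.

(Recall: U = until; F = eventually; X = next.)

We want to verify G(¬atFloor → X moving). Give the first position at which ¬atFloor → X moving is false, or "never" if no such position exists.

0

At position 0 the labels are {alarm, moving} and the next position 1 has {}, so ¬atFloor → X moving is false there. This is the first violation.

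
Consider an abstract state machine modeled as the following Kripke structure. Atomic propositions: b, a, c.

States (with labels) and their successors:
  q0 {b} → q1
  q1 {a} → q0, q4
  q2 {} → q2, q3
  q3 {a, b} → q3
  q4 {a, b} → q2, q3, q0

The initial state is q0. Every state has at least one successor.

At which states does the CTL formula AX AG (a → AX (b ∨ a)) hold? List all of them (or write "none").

States satisfying AG (a → AX (b ∨ a)): {q2, q3}.
States satisfying AX AG (a → AX (b ∨ a)): {q2, q3}.

{q2, q3}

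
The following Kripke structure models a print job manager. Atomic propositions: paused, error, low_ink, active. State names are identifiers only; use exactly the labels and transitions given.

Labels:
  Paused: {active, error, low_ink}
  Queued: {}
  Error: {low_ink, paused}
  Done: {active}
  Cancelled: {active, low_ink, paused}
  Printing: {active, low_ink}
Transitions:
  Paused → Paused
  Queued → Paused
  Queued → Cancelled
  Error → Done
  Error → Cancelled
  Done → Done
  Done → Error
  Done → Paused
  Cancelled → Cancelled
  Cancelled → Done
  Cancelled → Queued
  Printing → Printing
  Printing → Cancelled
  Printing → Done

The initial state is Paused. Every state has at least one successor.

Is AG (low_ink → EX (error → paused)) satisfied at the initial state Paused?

Violated

States satisfying low_ink → EX (error → paused): {Queued, Error, Done, Cancelled, Printing}.
States satisfying AG (low_ink → EX (error → paused)): ∅.
Paused is reachable from Paused and violates low_ink → EX (error → paused), so AG fails at Paused.
Paused ∉ Sat(AG (low_ink → EX (error → paused))).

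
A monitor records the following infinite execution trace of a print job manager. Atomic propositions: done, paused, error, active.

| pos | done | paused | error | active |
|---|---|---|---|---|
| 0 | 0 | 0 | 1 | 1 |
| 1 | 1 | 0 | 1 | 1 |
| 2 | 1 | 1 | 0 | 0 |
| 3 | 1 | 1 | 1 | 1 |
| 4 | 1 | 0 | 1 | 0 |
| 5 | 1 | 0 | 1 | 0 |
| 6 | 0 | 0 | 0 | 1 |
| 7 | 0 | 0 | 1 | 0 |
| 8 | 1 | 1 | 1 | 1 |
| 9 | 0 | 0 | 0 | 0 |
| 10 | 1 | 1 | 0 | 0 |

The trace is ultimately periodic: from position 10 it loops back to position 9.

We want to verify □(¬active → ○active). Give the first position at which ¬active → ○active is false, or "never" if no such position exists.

4

Check ¬active → ○active at each position in order: 0 ✓, 1 ✓, 2 ✓, 3 ✓.
At position 4 the labels are {done, error} and the next position 5 has {done, error}, so ¬active → ○active is false there. This is the first violation.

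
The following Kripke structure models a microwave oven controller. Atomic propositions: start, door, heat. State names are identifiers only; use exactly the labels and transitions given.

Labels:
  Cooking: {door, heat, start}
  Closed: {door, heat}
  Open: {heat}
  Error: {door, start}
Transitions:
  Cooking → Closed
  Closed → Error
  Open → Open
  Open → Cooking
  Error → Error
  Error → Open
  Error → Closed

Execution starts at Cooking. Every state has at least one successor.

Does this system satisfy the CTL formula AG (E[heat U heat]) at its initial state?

Violated

States satisfying E[heat U heat]: {Cooking, Closed, Open}.
States satisfying AG (E[heat U heat]): ∅.
Error is reachable from Cooking and violates E[heat U heat], so AG fails at Cooking.
Cooking ∉ Sat(AG (E[heat U heat])).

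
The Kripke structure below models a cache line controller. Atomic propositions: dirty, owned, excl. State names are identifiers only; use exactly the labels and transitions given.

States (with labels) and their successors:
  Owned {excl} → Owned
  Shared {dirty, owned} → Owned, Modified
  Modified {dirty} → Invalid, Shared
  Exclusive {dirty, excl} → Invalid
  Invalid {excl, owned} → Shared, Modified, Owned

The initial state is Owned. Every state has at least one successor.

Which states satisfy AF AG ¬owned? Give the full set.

States satisfying AG ¬owned: {Owned}.
States satisfying AF AG ¬owned: {Owned}.

{Owned}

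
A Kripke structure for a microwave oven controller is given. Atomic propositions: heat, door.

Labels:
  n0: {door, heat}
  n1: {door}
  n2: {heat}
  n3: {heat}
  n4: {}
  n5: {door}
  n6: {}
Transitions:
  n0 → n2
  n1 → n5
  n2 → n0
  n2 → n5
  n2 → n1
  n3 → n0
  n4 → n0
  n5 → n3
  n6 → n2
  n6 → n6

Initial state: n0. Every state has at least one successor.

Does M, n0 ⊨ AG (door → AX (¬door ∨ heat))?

States satisfying door → AX (¬door ∨ heat): {n0, n2, n3, n4, n5, n6}.
States satisfying AG (door → AX (¬door ∨ heat)): ∅.
n1 is reachable from n0 and violates door → AX (¬door ∨ heat), so AG fails at n0.
n0 ∉ Sat(AG (door → AX (¬door ∨ heat))).

Violated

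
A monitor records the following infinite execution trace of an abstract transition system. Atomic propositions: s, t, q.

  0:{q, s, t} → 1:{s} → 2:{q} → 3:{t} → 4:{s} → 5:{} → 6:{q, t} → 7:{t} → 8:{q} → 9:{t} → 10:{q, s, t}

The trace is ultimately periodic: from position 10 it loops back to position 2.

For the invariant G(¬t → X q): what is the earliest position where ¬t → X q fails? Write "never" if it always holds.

Check ¬t → X q at each position in order: 0 ✓, 1 ✓.
At position 2 the labels are {q} and the next position 3 has {t}, so ¬t → X q is false there. This is the first violation.

2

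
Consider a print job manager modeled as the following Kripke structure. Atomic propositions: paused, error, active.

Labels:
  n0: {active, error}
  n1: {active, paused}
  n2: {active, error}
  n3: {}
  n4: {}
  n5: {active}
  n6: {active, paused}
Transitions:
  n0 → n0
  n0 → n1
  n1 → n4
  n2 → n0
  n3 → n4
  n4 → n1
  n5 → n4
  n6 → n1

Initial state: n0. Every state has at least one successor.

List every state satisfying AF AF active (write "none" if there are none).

States satisfying AF active: {n0, n1, n2, n3, n4, n5, n6}.
States satisfying AF AF active: {n0, n1, n2, n3, n4, n5, n6}.

{n0, n1, n2, n3, n4, n5, n6}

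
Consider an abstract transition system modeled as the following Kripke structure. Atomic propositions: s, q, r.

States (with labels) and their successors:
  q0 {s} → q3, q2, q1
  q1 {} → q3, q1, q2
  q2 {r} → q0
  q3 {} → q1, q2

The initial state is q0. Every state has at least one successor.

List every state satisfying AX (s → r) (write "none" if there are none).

States satisfying s → r: {q1, q2, q3}.
States satisfying AX (s → r): {q0, q1, q3}.

{q0, q1, q3}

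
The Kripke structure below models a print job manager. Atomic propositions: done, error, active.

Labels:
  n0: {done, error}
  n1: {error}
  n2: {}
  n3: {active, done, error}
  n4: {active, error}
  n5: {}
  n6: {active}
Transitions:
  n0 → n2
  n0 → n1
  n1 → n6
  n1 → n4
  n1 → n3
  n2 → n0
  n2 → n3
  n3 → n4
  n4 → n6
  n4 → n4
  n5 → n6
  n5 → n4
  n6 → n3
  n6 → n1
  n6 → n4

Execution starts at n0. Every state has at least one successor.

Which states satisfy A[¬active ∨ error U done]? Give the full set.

States satisfying ¬active ∨ error: {n0, n1, n2, n3, n4, n5}.
States satisfying done: {n0, n3}.
States satisfying A[¬active ∨ error U done]: {n0, n2, n3}.

{n0, n2, n3}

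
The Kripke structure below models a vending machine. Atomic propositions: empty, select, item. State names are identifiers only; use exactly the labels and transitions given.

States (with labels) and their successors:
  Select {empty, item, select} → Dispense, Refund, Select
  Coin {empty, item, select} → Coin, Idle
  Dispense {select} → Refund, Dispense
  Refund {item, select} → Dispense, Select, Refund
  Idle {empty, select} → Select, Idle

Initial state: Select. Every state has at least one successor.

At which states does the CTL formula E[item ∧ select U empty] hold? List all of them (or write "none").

States satisfying item ∧ select: {Select, Coin, Refund}.
States satisfying empty: {Select, Coin, Idle}.
States satisfying E[item ∧ select U empty]: {Select, Coin, Refund, Idle}.

{Select, Coin, Refund, Idle}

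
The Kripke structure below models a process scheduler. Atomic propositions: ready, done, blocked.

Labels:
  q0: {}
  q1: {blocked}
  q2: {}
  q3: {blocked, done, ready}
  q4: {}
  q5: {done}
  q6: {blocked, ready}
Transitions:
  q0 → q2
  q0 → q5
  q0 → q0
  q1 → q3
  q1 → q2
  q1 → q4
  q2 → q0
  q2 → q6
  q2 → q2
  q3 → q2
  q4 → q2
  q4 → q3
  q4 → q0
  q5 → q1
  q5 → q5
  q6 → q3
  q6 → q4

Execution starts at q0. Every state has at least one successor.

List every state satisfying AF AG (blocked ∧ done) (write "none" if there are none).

States satisfying AG (blocked ∧ done): ∅.
States satisfying AF AG (blocked ∧ done): ∅.

none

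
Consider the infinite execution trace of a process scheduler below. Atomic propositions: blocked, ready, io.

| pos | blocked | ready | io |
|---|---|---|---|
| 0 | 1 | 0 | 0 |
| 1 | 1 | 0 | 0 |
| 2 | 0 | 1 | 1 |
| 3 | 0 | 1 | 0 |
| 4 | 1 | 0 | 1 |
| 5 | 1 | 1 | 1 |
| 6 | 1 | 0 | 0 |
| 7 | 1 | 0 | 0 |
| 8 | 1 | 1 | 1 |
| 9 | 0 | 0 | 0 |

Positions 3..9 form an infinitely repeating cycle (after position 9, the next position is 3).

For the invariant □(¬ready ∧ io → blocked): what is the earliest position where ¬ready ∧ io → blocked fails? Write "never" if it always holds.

¬ready ∧ io → blocked holds at every position 0..9, and those are all the positions the trace ever visits, so the invariant □(¬ready ∧ io → blocked) is never violated.

never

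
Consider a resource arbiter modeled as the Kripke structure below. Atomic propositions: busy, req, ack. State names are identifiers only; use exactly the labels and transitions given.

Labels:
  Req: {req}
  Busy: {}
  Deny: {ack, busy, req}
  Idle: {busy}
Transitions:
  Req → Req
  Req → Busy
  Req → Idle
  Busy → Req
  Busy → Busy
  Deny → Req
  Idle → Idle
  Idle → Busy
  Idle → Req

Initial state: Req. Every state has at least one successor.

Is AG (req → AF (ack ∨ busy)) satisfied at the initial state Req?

States satisfying req → AF (ack ∨ busy): {Busy, Deny, Idle}.
States satisfying AG (req → AF (ack ∨ busy)): ∅.
Req is reachable from Req and violates req → AF (ack ∨ busy), so AG fails at Req.
Req ∉ Sat(AG (req → AF (ack ∨ busy))).

Violated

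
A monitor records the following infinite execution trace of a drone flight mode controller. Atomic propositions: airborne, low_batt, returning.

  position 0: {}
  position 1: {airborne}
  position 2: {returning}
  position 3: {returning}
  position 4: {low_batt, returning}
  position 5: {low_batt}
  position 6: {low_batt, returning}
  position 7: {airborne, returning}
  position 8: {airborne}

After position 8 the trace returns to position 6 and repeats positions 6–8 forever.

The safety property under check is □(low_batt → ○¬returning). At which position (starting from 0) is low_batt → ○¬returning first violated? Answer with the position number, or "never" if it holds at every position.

5

Check low_batt → ○¬returning at each position in order: 0 ✓, 1 ✓, 2 ✓, 3 ✓, 4 ✓.
At position 5 the labels are {low_batt} and the next position 6 has {low_batt, returning}, so low_batt → ○¬returning is false there. This is the first violation.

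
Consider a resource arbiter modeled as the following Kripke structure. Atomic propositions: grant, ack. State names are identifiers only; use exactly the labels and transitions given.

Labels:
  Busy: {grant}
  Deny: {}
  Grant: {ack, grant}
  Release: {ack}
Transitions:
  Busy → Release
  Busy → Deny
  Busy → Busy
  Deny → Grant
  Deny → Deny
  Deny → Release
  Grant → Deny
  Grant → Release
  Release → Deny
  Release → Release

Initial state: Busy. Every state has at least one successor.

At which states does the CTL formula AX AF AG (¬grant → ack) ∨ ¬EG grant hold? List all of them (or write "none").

{Deny, Grant, Release}

States satisfying AF AG (¬grant → ack): ∅.
States satisfying AX AF AG (¬grant → ack): ∅.
States satisfying grant: {Busy, Grant}.
States satisfying EG grant: {Busy}.
States satisfying ¬EG grant: {Deny, Grant, Release}.
States satisfying AX AF AG (¬grant → ack) ∨ ¬EG grant: {Deny, Grant, Release}.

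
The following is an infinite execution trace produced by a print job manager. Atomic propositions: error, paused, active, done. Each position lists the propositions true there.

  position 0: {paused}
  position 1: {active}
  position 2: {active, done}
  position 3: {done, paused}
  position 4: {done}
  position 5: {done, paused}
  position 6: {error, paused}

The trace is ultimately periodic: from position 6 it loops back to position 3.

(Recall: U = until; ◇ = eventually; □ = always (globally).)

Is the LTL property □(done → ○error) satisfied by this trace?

done → ○error must hold at every position from 0 onward. It fails at position 2, so □(done → ○error) is false.
Positions where done holds: 2, 3, 4, 5.
Check ○error at each: 2→fails, 3→fails, 4→fails, 5→ok.

No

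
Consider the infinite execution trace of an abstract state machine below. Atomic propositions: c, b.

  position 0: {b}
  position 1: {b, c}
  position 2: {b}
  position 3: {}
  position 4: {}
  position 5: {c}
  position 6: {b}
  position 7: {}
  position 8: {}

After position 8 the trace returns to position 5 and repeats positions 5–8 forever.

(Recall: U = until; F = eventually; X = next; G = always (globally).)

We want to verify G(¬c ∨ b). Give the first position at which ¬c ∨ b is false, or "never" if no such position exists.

Check ¬c ∨ b at each position in order: 0 ✓, 1 ✓, 2 ✓, 3 ✓, 4 ✓.
At position 5 the labels are {c}, so ¬c ∨ b is false there. This is the first violation.

5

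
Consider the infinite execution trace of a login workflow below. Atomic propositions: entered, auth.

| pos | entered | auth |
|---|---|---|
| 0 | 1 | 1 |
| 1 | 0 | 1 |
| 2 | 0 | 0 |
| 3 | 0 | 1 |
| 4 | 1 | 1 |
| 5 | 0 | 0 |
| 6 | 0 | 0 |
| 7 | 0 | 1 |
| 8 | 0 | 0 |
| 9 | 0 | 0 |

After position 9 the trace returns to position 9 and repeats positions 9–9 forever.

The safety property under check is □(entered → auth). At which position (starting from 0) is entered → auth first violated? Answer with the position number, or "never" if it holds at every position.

entered → auth holds at every position 0..9, and those are all the positions the trace ever visits, so the invariant □(entered → auth) is never violated.

never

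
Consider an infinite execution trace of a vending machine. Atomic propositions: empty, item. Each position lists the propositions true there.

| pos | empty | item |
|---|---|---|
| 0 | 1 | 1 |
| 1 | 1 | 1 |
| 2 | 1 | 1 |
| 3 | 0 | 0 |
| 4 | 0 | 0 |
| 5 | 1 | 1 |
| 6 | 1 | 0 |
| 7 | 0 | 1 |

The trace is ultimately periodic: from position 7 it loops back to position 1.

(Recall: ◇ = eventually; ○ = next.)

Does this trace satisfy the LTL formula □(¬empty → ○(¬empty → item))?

¬empty → ○(¬empty → item) must hold at every position from 0 onward. It fails at position 3, so □(¬empty → ○(¬empty → item)) is false.
Positions where ¬empty holds: 3, 4, 7.
Check ○(¬empty → item) at each: 3→fails, 4→ok, 7→ok.

Violated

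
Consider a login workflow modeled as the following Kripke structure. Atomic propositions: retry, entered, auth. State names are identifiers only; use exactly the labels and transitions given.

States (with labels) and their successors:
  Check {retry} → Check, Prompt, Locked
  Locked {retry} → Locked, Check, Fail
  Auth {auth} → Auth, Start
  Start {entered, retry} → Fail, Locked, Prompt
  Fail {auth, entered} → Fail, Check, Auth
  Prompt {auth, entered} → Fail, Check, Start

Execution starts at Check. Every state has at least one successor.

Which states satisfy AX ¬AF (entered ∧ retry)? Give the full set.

{Check, Locked, Start, Fail}

States satisfying ¬AF (entered ∧ retry): {Check, Locked, Auth, Fail, Prompt}.
States satisfying AX ¬AF (entered ∧ retry): {Check, Locked, Start, Fail}.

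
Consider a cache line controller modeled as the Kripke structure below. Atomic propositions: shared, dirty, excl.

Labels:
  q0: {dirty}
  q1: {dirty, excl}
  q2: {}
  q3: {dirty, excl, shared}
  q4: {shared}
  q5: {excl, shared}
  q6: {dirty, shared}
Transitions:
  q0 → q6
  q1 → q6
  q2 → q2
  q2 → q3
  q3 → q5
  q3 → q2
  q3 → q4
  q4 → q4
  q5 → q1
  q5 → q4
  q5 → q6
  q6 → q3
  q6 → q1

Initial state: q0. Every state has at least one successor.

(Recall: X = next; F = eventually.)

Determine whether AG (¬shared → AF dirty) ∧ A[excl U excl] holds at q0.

States satisfying ¬shared → AF dirty: {q0, q1, q3, q4, q5, q6}.
States satisfying AG (¬shared → AF dirty): {q4}.
States satisfying excl: {q1, q3, q5}.
States satisfying A[excl U excl]: {q1, q3, q5}.
States satisfying AG (¬shared → AF dirty) ∧ A[excl U excl]: ∅.
q0 ∉ Sat(AG (¬shared → AF dirty) ∧ A[excl U excl]).

No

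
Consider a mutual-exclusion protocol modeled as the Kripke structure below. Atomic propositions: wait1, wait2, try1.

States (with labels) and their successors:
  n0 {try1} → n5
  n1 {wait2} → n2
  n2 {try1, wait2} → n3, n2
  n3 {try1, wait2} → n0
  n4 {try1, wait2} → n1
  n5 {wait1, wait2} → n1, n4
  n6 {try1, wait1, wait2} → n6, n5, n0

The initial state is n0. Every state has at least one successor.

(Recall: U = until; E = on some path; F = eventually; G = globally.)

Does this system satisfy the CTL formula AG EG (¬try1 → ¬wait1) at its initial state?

No

States satisfying EG (¬try1 → ¬wait1): {n1, n2, n4, n6}.
States satisfying AG EG (¬try1 → ¬wait1): ∅.
n0 is reachable from n0 and violates EG (¬try1 → ¬wait1), so AG fails at n0.
n0 ∉ Sat(AG EG (¬try1 → ¬wait1)).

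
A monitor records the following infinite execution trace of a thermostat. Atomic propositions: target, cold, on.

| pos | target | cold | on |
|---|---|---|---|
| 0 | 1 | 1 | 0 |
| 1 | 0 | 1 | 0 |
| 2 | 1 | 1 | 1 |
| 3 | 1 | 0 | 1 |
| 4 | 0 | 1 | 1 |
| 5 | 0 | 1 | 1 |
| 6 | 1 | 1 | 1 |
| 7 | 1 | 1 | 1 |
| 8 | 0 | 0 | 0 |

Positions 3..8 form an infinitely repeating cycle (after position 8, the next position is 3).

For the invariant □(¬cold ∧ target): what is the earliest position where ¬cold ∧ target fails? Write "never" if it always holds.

At position 0 the labels are {cold, target}, so ¬cold ∧ target is false there. This is the first violation.

0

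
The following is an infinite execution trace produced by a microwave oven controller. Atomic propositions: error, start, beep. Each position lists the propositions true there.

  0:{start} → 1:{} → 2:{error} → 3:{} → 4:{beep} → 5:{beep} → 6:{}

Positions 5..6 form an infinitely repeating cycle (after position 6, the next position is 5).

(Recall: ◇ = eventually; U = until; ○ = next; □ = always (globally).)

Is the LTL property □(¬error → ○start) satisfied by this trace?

¬error → ○start must hold at every position from 0 onward. It fails at position 0, so □(¬error → ○start) is false.
Positions where ¬error holds: 0, 1, 3, 4, 5, 6.
Check ○start at each: 0→fails, 1→fails, 3→fails, 4→fails, 5→fails, 6→fails.

Violated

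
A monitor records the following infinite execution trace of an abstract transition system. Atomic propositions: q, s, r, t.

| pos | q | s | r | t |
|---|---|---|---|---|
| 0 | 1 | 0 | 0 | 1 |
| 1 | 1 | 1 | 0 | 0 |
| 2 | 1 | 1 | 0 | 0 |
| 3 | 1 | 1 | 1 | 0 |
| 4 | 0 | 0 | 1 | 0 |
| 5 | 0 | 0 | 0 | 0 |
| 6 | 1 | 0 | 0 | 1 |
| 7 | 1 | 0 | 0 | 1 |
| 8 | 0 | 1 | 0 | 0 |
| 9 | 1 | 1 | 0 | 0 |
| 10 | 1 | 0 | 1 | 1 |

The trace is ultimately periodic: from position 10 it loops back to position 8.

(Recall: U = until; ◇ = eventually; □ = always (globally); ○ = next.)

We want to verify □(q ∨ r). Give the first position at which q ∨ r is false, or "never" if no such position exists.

Check q ∨ r at each position in order: 0 ✓, 1 ✓, 2 ✓, 3 ✓, 4 ✓.
At position 5 the labels are {}, so q ∨ r is false there. This is the first violation.

5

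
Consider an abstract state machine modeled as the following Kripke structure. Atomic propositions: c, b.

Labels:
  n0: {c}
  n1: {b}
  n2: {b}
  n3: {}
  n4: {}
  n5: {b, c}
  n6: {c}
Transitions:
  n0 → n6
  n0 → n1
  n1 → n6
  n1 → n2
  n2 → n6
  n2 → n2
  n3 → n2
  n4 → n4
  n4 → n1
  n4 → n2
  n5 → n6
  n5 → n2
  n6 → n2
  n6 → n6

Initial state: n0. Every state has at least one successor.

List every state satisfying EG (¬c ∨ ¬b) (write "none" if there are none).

States satisfying ¬c ∨ ¬b: {n0, n1, n2, n3, n4, n6}.
States satisfying EG (¬c ∨ ¬b): {n0, n1, n2, n3, n4, n6}.

{n0, n1, n2, n3, n4, n6}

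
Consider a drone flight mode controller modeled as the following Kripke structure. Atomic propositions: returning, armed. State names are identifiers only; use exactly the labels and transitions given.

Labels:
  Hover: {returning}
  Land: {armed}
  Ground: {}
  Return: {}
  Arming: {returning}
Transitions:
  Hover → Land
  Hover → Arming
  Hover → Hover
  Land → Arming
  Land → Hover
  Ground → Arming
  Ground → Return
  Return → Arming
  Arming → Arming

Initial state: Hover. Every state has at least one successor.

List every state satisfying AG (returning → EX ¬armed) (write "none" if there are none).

{Hover, Land, Ground, Return, Arming}

States satisfying returning → EX ¬armed: {Hover, Land, Ground, Return, Arming}.
States satisfying AG (returning → EX ¬armed): {Hover, Land, Ground, Return, Arming}.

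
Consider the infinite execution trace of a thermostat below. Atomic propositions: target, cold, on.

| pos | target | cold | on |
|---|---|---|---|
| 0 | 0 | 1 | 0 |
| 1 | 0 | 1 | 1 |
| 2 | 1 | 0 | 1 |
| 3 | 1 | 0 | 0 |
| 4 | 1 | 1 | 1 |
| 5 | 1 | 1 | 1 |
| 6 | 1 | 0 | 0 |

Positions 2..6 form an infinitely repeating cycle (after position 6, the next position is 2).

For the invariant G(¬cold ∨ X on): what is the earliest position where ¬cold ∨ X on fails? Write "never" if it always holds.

Check ¬cold ∨ X on at each position in order: 0 ✓, 1 ✓, 2 ✓, 3 ✓, 4 ✓.
At position 5 the labels are {cold, on, target} and the next position 6 has {target}, so ¬cold ∨ X on is false there. This is the first violation.

5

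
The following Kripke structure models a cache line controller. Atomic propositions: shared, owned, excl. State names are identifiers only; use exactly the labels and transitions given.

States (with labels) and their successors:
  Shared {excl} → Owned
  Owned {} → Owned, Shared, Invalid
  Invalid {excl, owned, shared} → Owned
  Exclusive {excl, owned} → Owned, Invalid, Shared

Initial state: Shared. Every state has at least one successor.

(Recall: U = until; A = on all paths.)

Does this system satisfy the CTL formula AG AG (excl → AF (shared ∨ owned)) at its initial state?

States satisfying AG (excl → AF (shared ∨ owned)): ∅.
States satisfying AG AG (excl → AF (shared ∨ owned)): ∅.
Invalid is reachable from Shared and violates AG (excl → AF (shared ∨ owned)), so AG fails at Shared.
Shared ∉ Sat(AG AG (excl → AF (shared ∨ owned))).

Does not hold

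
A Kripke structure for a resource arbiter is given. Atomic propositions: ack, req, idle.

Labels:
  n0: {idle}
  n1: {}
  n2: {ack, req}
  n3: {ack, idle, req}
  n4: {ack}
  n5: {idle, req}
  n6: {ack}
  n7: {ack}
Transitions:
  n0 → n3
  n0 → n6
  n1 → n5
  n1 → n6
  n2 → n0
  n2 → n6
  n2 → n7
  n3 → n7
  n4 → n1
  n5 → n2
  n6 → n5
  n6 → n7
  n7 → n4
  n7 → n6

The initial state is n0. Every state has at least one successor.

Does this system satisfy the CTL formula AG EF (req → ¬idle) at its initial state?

Holds

States satisfying EF (req → ¬idle): {n0, n1, n2, n3, n4, n5, n6, n7}.
States satisfying AG EF (req → ¬idle): {n0, n1, n2, n3, n4, n5, n6, n7}.
Every state reachable from n0 satisfies EF (req → ¬idle).
n0 ∈ Sat(AG EF (req → ¬idle)).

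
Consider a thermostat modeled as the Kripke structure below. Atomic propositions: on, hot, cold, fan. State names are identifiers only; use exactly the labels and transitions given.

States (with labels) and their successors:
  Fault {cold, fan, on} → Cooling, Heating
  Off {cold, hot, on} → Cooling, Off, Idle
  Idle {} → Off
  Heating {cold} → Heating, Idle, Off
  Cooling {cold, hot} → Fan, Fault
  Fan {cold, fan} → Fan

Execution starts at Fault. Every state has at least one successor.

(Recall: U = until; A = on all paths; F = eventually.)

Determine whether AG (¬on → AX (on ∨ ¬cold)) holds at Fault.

No

States satisfying ¬on → AX (on ∨ ¬cold): {Fault, Off, Idle}.
States satisfying AG (¬on → AX (on ∨ ¬cold)): ∅.
Cooling is reachable from Fault and violates ¬on → AX (on ∨ ¬cold), so AG fails at Fault.
Fault ∉ Sat(AG (¬on → AX (on ∨ ¬cold))).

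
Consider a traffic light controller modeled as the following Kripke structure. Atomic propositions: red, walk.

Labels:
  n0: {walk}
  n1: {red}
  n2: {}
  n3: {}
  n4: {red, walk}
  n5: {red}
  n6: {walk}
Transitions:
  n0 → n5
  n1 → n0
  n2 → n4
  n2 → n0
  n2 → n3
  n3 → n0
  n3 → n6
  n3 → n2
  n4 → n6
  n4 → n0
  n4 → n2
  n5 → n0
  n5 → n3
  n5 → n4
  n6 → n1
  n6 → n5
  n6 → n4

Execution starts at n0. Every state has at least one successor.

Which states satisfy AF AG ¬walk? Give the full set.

States satisfying AG ¬walk: ∅.
States satisfying AF AG ¬walk: ∅.

none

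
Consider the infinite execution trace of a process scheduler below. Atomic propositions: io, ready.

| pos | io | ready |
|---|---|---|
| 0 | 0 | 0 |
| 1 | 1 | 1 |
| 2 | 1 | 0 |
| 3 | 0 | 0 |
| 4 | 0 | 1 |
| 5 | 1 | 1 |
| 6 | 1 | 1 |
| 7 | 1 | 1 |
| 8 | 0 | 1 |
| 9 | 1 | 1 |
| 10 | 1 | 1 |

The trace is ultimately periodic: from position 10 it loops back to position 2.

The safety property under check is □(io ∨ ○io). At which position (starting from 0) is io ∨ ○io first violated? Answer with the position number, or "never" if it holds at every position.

Check io ∨ ○io at each position in order: 0 ✓, 1 ✓, 2 ✓.
At position 3 the labels are {} and the next position 4 has {ready}, so io ∨ ○io is false there. This is the first violation.

3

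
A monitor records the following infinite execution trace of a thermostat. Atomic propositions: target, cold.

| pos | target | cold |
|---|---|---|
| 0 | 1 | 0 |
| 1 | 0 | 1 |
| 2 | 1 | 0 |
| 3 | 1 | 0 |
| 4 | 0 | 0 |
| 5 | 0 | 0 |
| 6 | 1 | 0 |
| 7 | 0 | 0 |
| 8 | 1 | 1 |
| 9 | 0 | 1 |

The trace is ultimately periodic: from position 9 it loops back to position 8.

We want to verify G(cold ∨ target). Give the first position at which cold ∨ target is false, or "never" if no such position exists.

Check cold ∨ target at each position in order: 0 ✓, 1 ✓, 2 ✓, 3 ✓.
At position 4 the labels are {}, so cold ∨ target is false there. This is the first violation.

4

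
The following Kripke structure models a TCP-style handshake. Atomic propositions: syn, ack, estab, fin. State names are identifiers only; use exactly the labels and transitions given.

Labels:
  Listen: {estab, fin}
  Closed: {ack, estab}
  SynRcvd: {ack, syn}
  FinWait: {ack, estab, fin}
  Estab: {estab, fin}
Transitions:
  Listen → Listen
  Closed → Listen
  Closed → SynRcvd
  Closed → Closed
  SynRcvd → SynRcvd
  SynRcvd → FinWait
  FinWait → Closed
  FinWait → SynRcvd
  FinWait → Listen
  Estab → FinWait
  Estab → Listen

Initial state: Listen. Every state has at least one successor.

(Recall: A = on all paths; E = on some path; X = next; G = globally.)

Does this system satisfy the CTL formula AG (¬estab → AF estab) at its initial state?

Holds

States satisfying ¬estab → AF estab: {Listen, Closed, FinWait, Estab}.
States satisfying AG (¬estab → AF estab): {Listen}.
Every state reachable from Listen satisfies ¬estab → AF estab.
Listen ∈ Sat(AG (¬estab → AF estab)).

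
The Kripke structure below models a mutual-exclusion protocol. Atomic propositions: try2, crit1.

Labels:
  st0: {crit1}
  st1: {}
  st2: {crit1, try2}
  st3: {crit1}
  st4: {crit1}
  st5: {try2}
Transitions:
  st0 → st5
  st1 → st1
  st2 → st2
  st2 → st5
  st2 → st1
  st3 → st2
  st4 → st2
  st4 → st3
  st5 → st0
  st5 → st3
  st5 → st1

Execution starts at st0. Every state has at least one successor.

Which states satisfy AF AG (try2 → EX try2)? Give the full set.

States satisfying AG (try2 → EX try2): {st1}.
States satisfying AF AG (try2 → EX try2): {st1}.

{st1}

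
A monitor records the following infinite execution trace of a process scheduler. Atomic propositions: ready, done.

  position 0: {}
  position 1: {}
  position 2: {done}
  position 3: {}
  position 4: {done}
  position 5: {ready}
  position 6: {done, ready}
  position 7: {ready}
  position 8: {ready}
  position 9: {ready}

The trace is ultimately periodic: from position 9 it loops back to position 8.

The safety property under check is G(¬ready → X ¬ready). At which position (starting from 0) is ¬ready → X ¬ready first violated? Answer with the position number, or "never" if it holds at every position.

4

Check ¬ready → X ¬ready at each position in order: 0 ✓, 1 ✓, 2 ✓, 3 ✓.
At position 4 the labels are {done} and the next position 5 has {ready}, so ¬ready → X ¬ready is false there. This is the first violation.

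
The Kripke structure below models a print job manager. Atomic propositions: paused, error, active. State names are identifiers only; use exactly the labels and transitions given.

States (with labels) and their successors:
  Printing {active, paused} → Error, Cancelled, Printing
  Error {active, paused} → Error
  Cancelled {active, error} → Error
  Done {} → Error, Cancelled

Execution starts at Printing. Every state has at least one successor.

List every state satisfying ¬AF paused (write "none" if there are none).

none

States satisfying paused: {Printing, Error}.
States satisfying AF paused: {Printing, Error, Cancelled, Done}.
States satisfying ¬AF paused: ∅.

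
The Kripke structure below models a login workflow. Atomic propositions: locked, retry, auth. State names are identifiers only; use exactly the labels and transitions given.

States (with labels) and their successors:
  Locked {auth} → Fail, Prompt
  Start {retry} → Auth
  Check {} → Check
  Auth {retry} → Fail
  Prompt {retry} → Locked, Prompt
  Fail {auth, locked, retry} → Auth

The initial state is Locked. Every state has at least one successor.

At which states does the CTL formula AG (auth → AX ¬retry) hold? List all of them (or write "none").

{Check}

States satisfying auth → AX ¬retry: {Start, Check, Auth, Prompt}.
States satisfying AG (auth → AX ¬retry): {Check}.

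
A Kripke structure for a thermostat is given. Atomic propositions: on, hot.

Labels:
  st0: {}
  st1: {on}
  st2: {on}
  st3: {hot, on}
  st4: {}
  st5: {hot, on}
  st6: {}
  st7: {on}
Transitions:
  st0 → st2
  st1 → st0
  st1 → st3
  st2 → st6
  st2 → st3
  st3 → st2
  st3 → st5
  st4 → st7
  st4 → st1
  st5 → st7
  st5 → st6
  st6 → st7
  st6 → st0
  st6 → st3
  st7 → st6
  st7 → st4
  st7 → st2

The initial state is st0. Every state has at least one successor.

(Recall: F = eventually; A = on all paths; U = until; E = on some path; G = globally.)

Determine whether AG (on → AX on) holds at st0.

States satisfying on → AX on: {st0, st3, st4, st6}.
States satisfying AG (on → AX on): ∅.
st1 is reachable from st0 and violates on → AX on, so AG fails at st0.
st0 ∉ Sat(AG (on → AX on)).

Does not hold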